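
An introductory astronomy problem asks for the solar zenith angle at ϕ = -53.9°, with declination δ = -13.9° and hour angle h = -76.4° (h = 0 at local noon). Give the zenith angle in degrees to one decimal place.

cos θ_z = sin ϕ sin δ + cos ϕ cos δ cos h = 0.194102 + 0.134488 = 0.328590.
θ_z = arccos(0.328590) = 70.8°.

θ_z = 70.8°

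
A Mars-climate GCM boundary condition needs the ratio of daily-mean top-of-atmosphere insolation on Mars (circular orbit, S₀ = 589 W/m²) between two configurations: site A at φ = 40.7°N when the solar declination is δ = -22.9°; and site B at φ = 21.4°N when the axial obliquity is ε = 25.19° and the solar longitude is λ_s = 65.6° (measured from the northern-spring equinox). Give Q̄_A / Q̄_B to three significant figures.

— Configuration A (φ=+40.7°):
cos H₀ = −tan(+40.7°) tan(-22.900°) = 0.3633, H₀ = 1.1990 rad.
Bracket: H₀ sin φ sin δ + cos φ cos δ sin H₀ = 1.1990×0.65210×-0.38912 + 0.75813×0.92119×0.93166 = -0.304240 + 0.650654 = 0.346414.
Q̄ = (S₀/π) × [bracket] = (589/π) × 0.346414 = 64.947 W/m².
— Configuration B (φ=+21.4°):
Solar declination: sin δ = sin ε · sin λ_s = sin 25.19° × sin 65.6° = 0.38761, so δ = +22.806°.
cos H₀ = −tan(+21.4°) tan(+22.806°) = -0.1648, H₀ = 1.7363 rad.
Bracket: H₀ sin φ sin δ + cos φ cos δ sin H₀ = 1.7363×0.36488×0.38761 + 0.93106×0.92182×0.98633 = 0.245567 + 0.846537 = 1.092104.
Q̄ = (S₀/π) × [bracket] = (589/π) × 1.092104 = 204.75 W/m².
Ratio Q̄_A / Q̄_B = 64.947 / 204.75 = 0.3172.

Q̄_A / Q̄_B ≈ 0.317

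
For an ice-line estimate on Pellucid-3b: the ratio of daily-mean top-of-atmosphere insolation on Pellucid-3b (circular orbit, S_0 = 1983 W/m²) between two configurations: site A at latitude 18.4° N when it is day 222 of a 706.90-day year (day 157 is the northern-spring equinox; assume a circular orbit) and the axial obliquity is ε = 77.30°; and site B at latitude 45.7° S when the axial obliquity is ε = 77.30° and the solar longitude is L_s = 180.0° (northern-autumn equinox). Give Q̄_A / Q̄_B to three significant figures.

Q̄_A / Q̄_B ≈ 1.55

— Configuration A (ϕ=+18.4°):
Solar longitude: L_s = 360° × (222 − 157)/706.90 = 33.102°.
sin δ = sin 77.30° × sin 33.102° = 0.53277, so δ = +32.193°.
cos h₀ = −tan(+18.4°) tan(+32.193°) = -0.2094, h₀ = 1.7818 rad.
Bracket: h₀ sin ϕ sin δ + cos ϕ cos δ sin h₀ = 1.7818×0.31565×0.53277 + 0.94888×0.84626×0.97782 = 0.299643 + 0.785189 = 1.084832.
Q̄ = (S_0/π) × [bracket] = (1983/π) × 1.084832 = 684.76 W/m².
— Configuration B (ϕ=-45.7°):
Solar declination: sin δ = sin ε · sin L_s = sin 77.30° × sin 180.0° = 0.00000, so δ = +0.000°.
cos h₀ = −tan(-45.7°) tan(+0.000°) = 0.0000, h₀ = 1.5708 rad.
Bracket: h₀ sin ϕ sin δ + cos ϕ cos δ sin h₀ = 1.5708×-0.71569×0.00000 + 0.69842×1.00000×1.00000 = -0.000000 + 0.698420 = 0.698420.
Q̄ = (S_0/π) × [bracket] = (1983/π) × 0.698420 = 440.85 W/m².
Ratio Q̄_A / Q̄_B = 684.76 / 440.85 = 1.553.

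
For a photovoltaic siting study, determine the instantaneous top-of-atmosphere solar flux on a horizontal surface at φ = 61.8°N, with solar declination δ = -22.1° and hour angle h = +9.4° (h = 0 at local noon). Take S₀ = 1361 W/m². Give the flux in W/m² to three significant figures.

cos θ_z = sin φ sin δ + cos φ cos δ cos h = -0.331568 + 0.431953 = 0.100385.
Flux = S₀ · cos θ_z = 1361 × 0.100385 = 136.6 W/m².

137 W/m²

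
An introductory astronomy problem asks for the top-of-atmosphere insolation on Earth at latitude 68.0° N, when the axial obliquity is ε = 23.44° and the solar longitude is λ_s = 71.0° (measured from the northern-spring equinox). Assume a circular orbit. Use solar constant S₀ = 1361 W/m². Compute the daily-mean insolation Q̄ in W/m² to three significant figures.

Q̄ ≈ 475 W/m²

Solar declination: sin δ = sin ε · sin λ_s = sin 23.44° × sin 71.0° = 0.37612, so δ = +22.093°.
cos H₀ = −tan(+68.0°) tan(+22.093°) = -1.0047 ≤ −1 ⇒ polar day, H₀ = π.
Bracket: H₀ sin φ sin δ + cos φ cos δ sin H₀ = 3.1416×0.92718×0.37612 + 0.37461×0.92657×0.00000 = 1.095573 + 0.000000 = 1.095573.
Q̄ = (S₀/π) × [bracket] = (1361/π) × 1.095573 = 474.6 W/m².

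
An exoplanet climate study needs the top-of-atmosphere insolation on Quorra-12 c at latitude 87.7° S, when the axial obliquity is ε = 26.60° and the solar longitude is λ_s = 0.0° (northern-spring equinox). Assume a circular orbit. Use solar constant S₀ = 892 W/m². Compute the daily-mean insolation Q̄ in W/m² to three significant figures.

Q̄ ≈ 11.4 W/m²

Solar declination: sin δ = sin ε · sin λ_s = sin 26.60° × sin 0.0° = 0.00000, so δ = +0.000°.
cos H₀ = −tan(-87.7°) tan(+0.000°) = 0.0000, H₀ = 1.5708 rad.
Bracket: H₀ sin φ sin δ + cos φ cos δ sin H₀ = 1.5708×-0.99919×0.00000 + 0.04013×1.00000×1.00000 = -0.000000 + 0.040130 = 0.040130.
Q̄ = (S₀/π) × [bracket] = (892/π) × 0.040130 = 11.39 W/m².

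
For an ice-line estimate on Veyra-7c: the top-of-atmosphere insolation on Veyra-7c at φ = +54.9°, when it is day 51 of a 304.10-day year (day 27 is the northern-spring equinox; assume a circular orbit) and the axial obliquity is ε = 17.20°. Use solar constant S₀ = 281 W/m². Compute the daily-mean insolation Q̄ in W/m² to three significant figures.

Solar longitude: λ_s = 360° × (51 − 27)/304.10 = 28.412°.
sin δ = sin 17.20° × sin 28.412° = 0.14070, so δ = +8.088°.
cos H₀ = −tan(+54.9°) tan(+8.088°) = -0.2022, H₀ = 1.7744 rad.
Bracket: H₀ sin φ sin δ + cos φ cos δ sin H₀ = 1.7744×0.81815×0.14070 + 0.57501×0.99005×0.97934 = 0.204258 + 0.557527 = 0.761785.
Q̄ = (S₀/π) × [bracket] = (281/π) × 0.761785 = 68.14 W/m².

Q̄ ≈ 68.1 W/m²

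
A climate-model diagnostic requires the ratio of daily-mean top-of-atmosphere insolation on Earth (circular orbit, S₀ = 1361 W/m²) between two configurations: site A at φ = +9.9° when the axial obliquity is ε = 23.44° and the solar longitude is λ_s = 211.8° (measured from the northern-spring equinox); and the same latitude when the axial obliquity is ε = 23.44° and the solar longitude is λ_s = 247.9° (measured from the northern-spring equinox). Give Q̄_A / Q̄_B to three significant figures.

— Configuration A (φ=+9.9°):
Solar declination: sin δ = sin ε · sin λ_s = sin 23.44° × sin 211.8° = -0.20962, so δ = -12.100°.
cos H₀ = −tan(+9.9°) tan(-12.100°) = 0.0374, H₀ = 1.5334 rad.
Bracket: H₀ sin φ sin δ + cos φ cos δ sin H₀ = 1.5334×0.17193×-0.20962 + 0.98511×0.97778×0.99930 = -0.055264 + 0.962547 = 0.907283.
Q̄ = (S₀/π) × [bracket] = (1361/π) × 0.907283 = 393.05 W/m².
— Configuration B (φ=+9.9°):
Solar declination: sin δ = sin ε · sin λ_s = sin 23.44° × sin 247.9° = -0.36856, so δ = -21.627°.
cos H₀ = −tan(+9.9°) tan(-21.627°) = 0.0692, H₀ = 1.5015 rad.
Bracket: H₀ sin φ sin δ + cos φ cos δ sin H₀ = 1.5015×0.17193×-0.36856 + 0.98511×0.92960×0.99760 = -0.095145 + 0.913560 = 0.818415.
Q̄ = (S₀/π) × [bracket] = (1361/π) × 0.818415 = 354.55 W/m².
Ratio Q̄_A / Q̄_B = 393.05 / 354.55 = 1.109.

Q̄_A / Q̄_B ≈ 1.11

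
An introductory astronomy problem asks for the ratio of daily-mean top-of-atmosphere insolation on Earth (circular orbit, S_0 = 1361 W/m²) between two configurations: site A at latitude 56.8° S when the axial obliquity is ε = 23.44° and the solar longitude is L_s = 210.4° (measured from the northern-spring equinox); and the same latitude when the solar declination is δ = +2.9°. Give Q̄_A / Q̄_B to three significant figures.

— Configuration A (ϕ=-56.8°):
Solar declination: sin δ = sin ε · sin L_s = sin 23.44° × sin 210.4° = -0.20129, so δ = -11.613°.
cos h₀ = −tan(-56.8°) tan(-11.613°) = -0.3140, h₀ = 1.8902 rad.
Bracket: h₀ sin ϕ sin δ + cos ϕ cos δ sin h₀ = 1.8902×-0.83676×-0.20129 + 0.54756×0.97953×0.94941 = 0.318369 + 0.509217 = 0.827586.
Q̄ = (S_0/π) × [bracket] = (1361/π) × 0.827586 = 358.53 W/m².
— Configuration B (ϕ=-56.8°):
cos h₀ = −tan(-56.8°) tan(+2.900°) = 0.0774, h₀ = 1.4933 rad.
Bracket: h₀ sin ϕ sin δ + cos ϕ cos δ sin h₀ = 1.4933×-0.83676×0.05059 + 0.54756×0.99872×0.99700 = -0.063214 + 0.545219 = 0.482005.
Q̄ = (S_0/π) × [bracket] = (1361/π) × 0.482005 = 208.81 W/m².
Ratio Q̄_A / Q̄_B = 358.53 / 208.81 = 1.717.

Q̄_A / Q̄_B ≈ 1.72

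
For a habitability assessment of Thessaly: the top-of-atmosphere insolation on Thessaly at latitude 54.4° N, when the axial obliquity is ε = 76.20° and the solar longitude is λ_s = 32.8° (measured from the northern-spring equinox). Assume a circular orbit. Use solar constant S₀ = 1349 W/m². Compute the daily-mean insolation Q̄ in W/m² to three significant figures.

Solar declination: sin δ = sin ε · sin λ_s = sin 76.20° × sin 32.8° = 0.52607, so δ = +31.740°.
cos H₀ = −tan(+54.4°) tan(+31.740°) = -0.8640, H₀ = 2.6140 rad.
Bracket: H₀ sin φ sin δ + cos φ cos δ sin H₀ = 2.6140×0.81310×0.52607 + 0.58212×0.85044×0.50343 = 1.118132 + 0.249227 = 1.367359.
Q̄ = (S₀/π) × [bracket] = (1349/π) × 1.367359 = 587.1 W/m².

Q̄ ≈ 587 W/m²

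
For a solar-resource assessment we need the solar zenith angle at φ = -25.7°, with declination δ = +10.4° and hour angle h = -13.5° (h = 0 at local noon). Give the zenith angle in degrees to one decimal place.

θ_z = 38.4°

cos θ_z = sin φ sin δ + cos φ cos δ cos h = -0.078284 + 0.861786 = 0.783502.
θ_z = arccos(0.783502) = 38.4°.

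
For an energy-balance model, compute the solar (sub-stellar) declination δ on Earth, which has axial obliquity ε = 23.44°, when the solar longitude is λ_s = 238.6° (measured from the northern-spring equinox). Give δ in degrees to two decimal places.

sin δ = sin ε · sin λ_s = sin 23.44° × sin 238.6° = -0.339533.
δ = arcsin(-0.339533) = -19.85°.

δ = -19.85°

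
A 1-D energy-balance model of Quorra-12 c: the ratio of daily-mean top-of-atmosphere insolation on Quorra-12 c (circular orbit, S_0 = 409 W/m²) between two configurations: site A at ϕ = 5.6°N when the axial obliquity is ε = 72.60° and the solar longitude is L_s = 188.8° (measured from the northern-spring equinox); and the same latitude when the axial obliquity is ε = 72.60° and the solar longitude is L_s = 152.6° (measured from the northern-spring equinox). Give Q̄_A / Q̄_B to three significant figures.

— Configuration A (ϕ=+5.6°):
Solar declination: sin δ = sin ε · sin L_s = sin 72.60° × sin 188.8° = -0.14599, so δ = -8.394°.
cos h₀ = −tan(+5.6°) tan(-8.394°) = 0.0145, h₀ = 1.5563 rad.
Bracket: h₀ sin ϕ sin δ + cos ϕ cos δ sin h₀ = 1.5563×0.09758×-0.14599 + 0.99523×0.98929×0.99990 = -0.022171 + 0.984473 = 0.962302.
Q̄ = (S_0/π) × [bracket] = (409/π) × 0.962302 = 125.28 W/m².
— Configuration B (ϕ=+5.6°):
Solar declination: sin δ = sin ε · sin L_s = sin 72.60° × sin 152.6° = 0.43914, so δ = +26.049°.
cos h₀ = −tan(+5.6°) tan(+26.049°) = -0.0479, h₀ = 1.6187 rad.
Bracket: h₀ sin ϕ sin δ + cos ϕ cos δ sin h₀ = 1.6187×0.09758×0.43914 + 0.99523×0.89842×0.99885 = 0.069363 + 0.893106 = 0.962469.
Q̄ = (S_0/π) × [bracket] = (409/π) × 0.962469 = 125.30 W/m².
Ratio Q̄_A / Q̄_B = 125.28 / 125.30 = 0.9998.

Q̄_A / Q̄_B ≈ 1.00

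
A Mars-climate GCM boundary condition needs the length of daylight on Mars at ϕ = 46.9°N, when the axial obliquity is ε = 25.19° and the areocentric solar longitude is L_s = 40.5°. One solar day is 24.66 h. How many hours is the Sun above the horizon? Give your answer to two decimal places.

14.78 h

sin δ = sin 25.19° × sin 40.5° = 0.27642, so δ = +16.047°.
cos h₀ = −tan ϕ · tan δ = −tan(+46.9°) × tan(+16.047°) = -0.3074, so h₀ = 1.8832 rad = 107.90°.
Daylight = 2h₀/(2π) × 24.66 h = (1.8832/π) × 24.66 = 14.78 h.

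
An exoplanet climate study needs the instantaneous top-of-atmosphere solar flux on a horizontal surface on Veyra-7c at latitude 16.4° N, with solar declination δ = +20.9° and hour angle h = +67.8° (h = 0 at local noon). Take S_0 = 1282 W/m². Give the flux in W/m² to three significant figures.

cos θ_z = sin ϕ sin δ + cos ϕ cos δ cos h = 0.100722 + 0.338619 = 0.439341.
Flux = S_0 · cos θ_z = 1282 × 0.439341 = 563.2 W/m².

563 W/m²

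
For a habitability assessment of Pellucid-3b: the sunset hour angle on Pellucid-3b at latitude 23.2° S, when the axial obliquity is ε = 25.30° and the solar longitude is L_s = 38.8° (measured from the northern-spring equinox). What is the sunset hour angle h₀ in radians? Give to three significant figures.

Solar declination: sin δ = sin ε · sin L_s = sin 25.30° × sin 38.8° = 0.26778, so δ = +15.532°.
cos h₀ = −tan ϕ · tan δ = −tan(-23.2°) × tan(+15.532°) = 0.1191, so h₀ = 1.4514 rad = 83.16°.

h₀ = 1.45 rad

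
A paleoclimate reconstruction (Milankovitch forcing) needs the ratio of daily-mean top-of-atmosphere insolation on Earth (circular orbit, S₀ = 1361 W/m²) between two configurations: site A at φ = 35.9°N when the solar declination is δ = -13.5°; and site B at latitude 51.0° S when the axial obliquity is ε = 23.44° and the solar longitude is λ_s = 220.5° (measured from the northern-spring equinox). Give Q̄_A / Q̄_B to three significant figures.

Q̄_A / Q̄_B ≈ 0.611

— Configuration A (φ=+35.9°):
cos H₀ = −tan(+35.9°) tan(-13.500°) = 0.1738, H₀ = 1.3961 rad.
Bracket: H₀ sin φ sin δ + cos φ cos δ sin H₀ = 1.3961×0.58637×-0.23345 + 0.81004×0.97237×0.98478 = -0.191109 + 0.775670 = 0.584561.
Q̄ = (S₀/π) × [bracket] = (1361/π) × 0.584561 = 253.24 W/m².
— Configuration B (φ=-51.0°):
Solar declination: sin δ = sin ε · sin λ_s = sin 23.44° × sin 220.5° = -0.25834, so δ = -14.972°.
cos H₀ = −tan(-51.0°) tan(-14.972°) = -0.3302, H₀ = 1.9074 rad.
Bracket: H₀ sin φ sin δ + cos φ cos δ sin H₀ = 1.9074×-0.77715×-0.25834 + 0.62932×0.96605×0.94390 = 0.382947 + 0.573848 = 0.956795.
Q̄ = (S₀/π) × [bracket] = (1361/π) × 0.956795 = 414.50 W/m².
Ratio Q̄_A / Q̄_B = 253.24 / 414.50 = 0.6110.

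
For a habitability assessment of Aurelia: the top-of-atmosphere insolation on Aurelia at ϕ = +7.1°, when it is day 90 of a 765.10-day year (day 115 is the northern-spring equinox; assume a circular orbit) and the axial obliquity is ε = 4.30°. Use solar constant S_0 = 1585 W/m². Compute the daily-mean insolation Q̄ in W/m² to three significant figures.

Q̄ ≈ 499 W/m²

Solar longitude: L_s = 360° × (90 − 115)/765.10 = -11.763°, i.e. -11.763° + 360° = 348.237°.
sin δ = sin 4.30° × sin 348.237° = -0.01529, so δ = -0.876°.
cos h₀ = −tan(+7.1°) tan(-0.876°) = 0.0019, h₀ = 1.5689 rad.
Bracket: h₀ sin ϕ sin δ + cos ϕ cos δ sin h₀ = 1.5689×0.12360×-0.01529 + 0.99233×0.99988×1.00000 = -0.002965 + 0.992211 = 0.989246.
Q̄ = (S_0/π) × [bracket] = (1585/π) × 0.989246 = 499.1 W/m².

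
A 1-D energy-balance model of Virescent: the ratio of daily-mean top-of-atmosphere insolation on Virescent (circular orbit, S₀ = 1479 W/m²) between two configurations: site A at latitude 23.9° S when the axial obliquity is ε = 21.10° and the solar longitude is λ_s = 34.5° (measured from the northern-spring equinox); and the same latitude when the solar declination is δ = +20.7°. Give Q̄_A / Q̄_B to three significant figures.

— Configuration A (φ=-23.9°):
Solar declination: sin δ = sin ε · sin λ_s = sin 21.10° × sin 34.5° = 0.20390, so δ = +11.765°.
cos H₀ = −tan(-23.9°) tan(+11.765°) = 0.0923, H₀ = 1.4784 rad.
Bracket: H₀ sin φ sin δ + cos φ cos δ sin H₀ = 1.4784×-0.40514×0.20390 + 0.91425×0.97899×0.99573 = -0.122128 + 0.891220 = 0.769092.
Q̄ = (S₀/π) × [bracket] = (1479/π) × 0.769092 = 362.07 W/m².
— Configuration B (φ=-23.9°):
cos H₀ = −tan(-23.9°) tan(+20.700°) = 0.1674, H₀ = 1.4026 rad.
Bracket: H₀ sin φ sin δ + cos φ cos δ sin H₀ = 1.4026×-0.40514×0.35347 + 0.91425×0.93544×0.98588 = -0.200859 + 0.843150 = 0.642291.
Q̄ = (S₀/π) × [bracket] = (1479/π) × 0.642291 = 302.38 W/m².
Ratio Q̄_A / Q̄_B = 362.07 / 302.38 = 1.197.

Q̄_A / Q̄_B ≈ 1.20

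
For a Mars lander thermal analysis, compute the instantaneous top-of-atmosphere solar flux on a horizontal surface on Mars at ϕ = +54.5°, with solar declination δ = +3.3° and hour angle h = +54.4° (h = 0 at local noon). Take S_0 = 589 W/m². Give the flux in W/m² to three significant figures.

cos θ_z = sin ϕ sin δ + cos ϕ cos δ cos h = 0.046864 + 0.337480 = 0.384344.
Flux = S_0 · cos θ_z = 589 × 0.384344 = 226.4 W/m².

226 W/m²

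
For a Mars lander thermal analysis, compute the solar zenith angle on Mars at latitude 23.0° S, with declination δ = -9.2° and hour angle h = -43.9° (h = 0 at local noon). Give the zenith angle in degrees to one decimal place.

θ_z = 44.2°

cos θ_z = sin ϕ sin δ + cos ϕ cos δ cos h = 0.062471 + 0.654739 = 0.717210.
θ_z = arccos(0.717210) = 44.2°.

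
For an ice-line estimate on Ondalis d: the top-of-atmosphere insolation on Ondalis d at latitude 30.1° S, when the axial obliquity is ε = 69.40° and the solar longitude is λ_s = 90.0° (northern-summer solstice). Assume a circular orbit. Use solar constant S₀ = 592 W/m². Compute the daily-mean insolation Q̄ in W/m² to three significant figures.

Q̄ ≈ 0.00 W/m²

Solar declination: sin δ = sin ε · sin λ_s = sin 69.40° × sin 90.0° = 0.93606, so δ = +69.400°.
cos H₀ = −tan(-30.1°) tan(+69.400°) = 1.5422 ≥ 1 ⇒ polar night, H₀ = 0 and Q̄ = 0.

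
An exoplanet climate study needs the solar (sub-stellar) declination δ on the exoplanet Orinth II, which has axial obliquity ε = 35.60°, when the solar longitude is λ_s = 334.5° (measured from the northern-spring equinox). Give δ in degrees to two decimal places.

sin δ = sin ε · sin λ_s = sin 35.60° × sin 334.5° = -0.250610.
δ = arcsin(-0.250610) = -14.51°.

δ = -14.51°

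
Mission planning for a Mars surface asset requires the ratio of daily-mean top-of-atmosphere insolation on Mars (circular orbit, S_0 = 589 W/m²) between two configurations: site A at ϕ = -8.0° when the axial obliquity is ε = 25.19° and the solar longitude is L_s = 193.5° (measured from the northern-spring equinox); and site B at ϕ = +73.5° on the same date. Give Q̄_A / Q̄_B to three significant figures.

— Configuration A (ϕ=-8.0°):
Solar declination: sin δ = sin ε · sin L_s = sin 25.19° × sin 193.5° = -0.09936, so δ = -5.702°.
cos h₀ = −tan(-8.0°) tan(-5.702°) = -0.0140, h₀ = 1.5848 rad.
Bracket: h₀ sin ϕ sin δ + cos ϕ cos δ sin h₀ = 1.5848×-0.13917×-0.09936 + 0.99027×0.99505×0.99990 = 0.021915 + 0.985270 = 1.007185.
Q̄ = (S_0/π) × [bracket] = (589/π) × 1.007185 = 188.83 W/m².
— Configuration B (ϕ=+73.5°):
cos h₀ = −tan(+73.5°) tan(-5.702°) = 0.3371, h₀ = 1.2270 rad.
Bracket: h₀ sin ϕ sin δ + cos ϕ cos δ sin h₀ = 1.2270×0.95882×-0.09936 + 0.28402×0.99505×0.94147 = -0.116894 + 0.266073 = 0.149179.
Q̄ = (S_0/π) × [bracket] = (589/π) × 0.149179 = 27.969 W/m².
Ratio Q̄_A / Q̄_B = 188.83 / 27.969 = 6.751.

Q̄_A / Q̄_B ≈ 6.75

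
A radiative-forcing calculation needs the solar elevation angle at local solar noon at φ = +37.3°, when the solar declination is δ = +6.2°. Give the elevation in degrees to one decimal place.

58.9°

At local noon the hour angle is zero, so the zenith angle equals |φ − δ| = |+37.3° − (+6.200°)| = 31.100°.
Elevation = 90° − 31.100° = 58.9°.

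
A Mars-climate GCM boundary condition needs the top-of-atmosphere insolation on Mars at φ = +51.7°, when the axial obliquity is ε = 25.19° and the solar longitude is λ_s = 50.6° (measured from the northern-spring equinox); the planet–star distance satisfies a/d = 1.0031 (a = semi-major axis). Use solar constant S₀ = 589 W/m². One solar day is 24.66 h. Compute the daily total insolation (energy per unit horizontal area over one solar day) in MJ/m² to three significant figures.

17.6 MJ/m²

Solar declination: sin δ = sin ε · sin λ_s = sin 25.19° × sin 50.6° = 0.32889, so δ = +19.202°.
cos H₀ = −tan(+51.7°) tan(+19.202°) = -0.4410, H₀ = 2.0275 rad.
Bracket: H₀ sin φ sin δ + cos φ cos δ sin H₀ = 2.0275×0.78478×0.32889 + 0.61978×0.94437×0.89752 = 0.523311 + 0.525320 = 1.048631.
Inverse-square distance factor (a/d)² = 1.0031² = 1.006210.
Q̄ = (S₀/π) × 1.006210 × [bracket] = (589/π) × 1.006210 × 1.048631 = 197.82 W/m².
Daily total = Q̄ × 24.66 h × 3600 s/h = 197.82 × 24.66 × 3600 / 10⁶ = 17.56 MJ/m².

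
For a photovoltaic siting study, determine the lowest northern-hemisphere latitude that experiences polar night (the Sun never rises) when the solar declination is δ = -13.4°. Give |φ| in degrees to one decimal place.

Polar night requires cos H₀ = −tan φ tan δ ≥ 1, i.e. tan φ tan δ ≤ −1.
The boundary is |tan φ| · |tan δ| = 1, so |φ| = 90° − |δ| = 90° − 13.4° = 76.6° in the northern hemisphere.

|φ| = 76.6°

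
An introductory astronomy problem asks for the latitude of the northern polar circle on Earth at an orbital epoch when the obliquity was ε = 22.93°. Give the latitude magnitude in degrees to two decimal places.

The polar circle is the lowest latitude that experiences at least one full rotation of continuous daylight at the northern-summer solstice; it lies at |φ| = 90° − ε = 90° − 22.93° = 67.07°.

67.07°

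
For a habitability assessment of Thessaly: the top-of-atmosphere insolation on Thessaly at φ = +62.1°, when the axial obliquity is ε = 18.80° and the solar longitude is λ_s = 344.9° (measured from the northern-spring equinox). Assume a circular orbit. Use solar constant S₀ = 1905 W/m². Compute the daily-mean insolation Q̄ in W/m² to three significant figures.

Solar declination: sin δ = sin ε · sin λ_s = sin 18.80° × sin 344.9° = -0.08395, so δ = -4.816°.
cos H₀ = −tan(+62.1°) tan(-4.816°) = 0.1591, H₀ = 1.4110 rad.
Bracket: H₀ sin φ sin δ + cos φ cos δ sin H₀ = 1.4110×0.88377×-0.08395 + 0.46793×0.99647×0.98726 = -0.104686 + 0.460338 = 0.355652.
Q̄ = (S₀/π) × [bracket] = (1905/π) × 0.355652 = 215.7 W/m².

Q̄ ≈ 216 W/m²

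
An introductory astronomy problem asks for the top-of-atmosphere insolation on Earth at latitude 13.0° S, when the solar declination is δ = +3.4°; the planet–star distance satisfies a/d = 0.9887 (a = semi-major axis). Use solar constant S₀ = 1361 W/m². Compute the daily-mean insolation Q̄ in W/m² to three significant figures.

cos H₀ = −tan(-13.0°) tan(+3.400°) = 0.0137, H₀ = 1.5571 rad.
Bracket: H₀ sin φ sin δ + cos φ cos δ sin H₀ = 1.5571×-0.22495×0.05931 + 0.97437×0.99824×0.99991 = -0.020774 + 0.972568 = 0.951794.
Inverse-square distance factor (a/d)² = 0.9887² = 0.977528.
Q̄ = (S₀/π) × 0.977528 × [bracket] = (1361/π) × 0.977528 × 0.951794 = 403.1 W/m².

Q̄ ≈ 403 W/m²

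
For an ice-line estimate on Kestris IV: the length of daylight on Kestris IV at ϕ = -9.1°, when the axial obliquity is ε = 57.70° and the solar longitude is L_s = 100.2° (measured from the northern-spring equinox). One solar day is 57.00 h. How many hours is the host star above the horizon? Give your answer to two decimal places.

24.10 h

Solar declination: sin δ = sin ε · sin L_s = sin 57.70° × sin 100.2° = 0.83190, so δ = +56.295°.
cos h₀ = −tan ϕ · tan δ = −tan(-9.1°) × tan(+56.295°) = 0.2401, so h₀ = 1.3283 rad = 76.11°.
Daylight = 2h₀/(2π) × 57.00 h = (1.3283/π) × 57.00 = 24.10 h.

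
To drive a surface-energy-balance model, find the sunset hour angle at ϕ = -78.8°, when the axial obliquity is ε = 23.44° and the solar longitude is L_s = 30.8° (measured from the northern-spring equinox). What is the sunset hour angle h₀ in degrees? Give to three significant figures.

h₀ = 0.00°

Solar declination: sin δ = sin ε · sin L_s = sin 23.44° × sin 30.8° = 0.20368, so δ = +11.753°.
cos h₀ = −tan ϕ · tan δ = 1.0507 ≥ 1, so the Sun never rises (polar night) and h₀ = 0.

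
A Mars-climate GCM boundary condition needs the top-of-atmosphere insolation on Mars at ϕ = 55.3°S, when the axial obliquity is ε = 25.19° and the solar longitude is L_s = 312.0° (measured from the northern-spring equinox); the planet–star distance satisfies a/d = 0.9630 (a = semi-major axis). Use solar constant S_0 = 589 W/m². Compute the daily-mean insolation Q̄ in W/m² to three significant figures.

Q̄ ≈ 176 W/m²

Solar declination: sin δ = sin ε · sin L_s = sin 25.19° × sin 312.0° = -0.31630, so δ = -18.439°.
cos h₀ = −tan(-55.3°) tan(-18.439°) = -0.4815, h₀ = 2.0732 rad.
Bracket: h₀ sin ϕ sin δ + cos ϕ cos δ sin h₀ = 2.0732×-0.82214×-0.31630 + 0.56928×0.94866×0.87644 = 0.539121 + 0.473324 = 1.012445.
Inverse-square distance factor (a/d)² = 0.9630² = 0.927369.
Q̄ = (S_0/π) × 0.927369 × [bracket] = (589/π) × 0.927369 × 1.012445 = 176.0 W/m².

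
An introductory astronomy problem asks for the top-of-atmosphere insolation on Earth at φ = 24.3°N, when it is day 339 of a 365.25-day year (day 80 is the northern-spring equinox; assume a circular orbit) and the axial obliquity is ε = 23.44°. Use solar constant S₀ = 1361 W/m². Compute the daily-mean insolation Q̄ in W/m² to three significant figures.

Solar longitude: λ_s = 360° × (339 − 80)/365.25 = 255.277°.
sin δ = sin 23.44° × sin 255.277° = -0.38473, so δ = -22.627°.
cos H₀ = −tan(+24.3°) tan(-22.627°) = 0.1882, H₀ = 1.3815 rad.
Bracket: H₀ sin φ sin δ + cos φ cos δ sin H₀ = 1.3815×0.41151×-0.38473 + 0.91140×0.92303×0.98213 = -0.218719 + 0.826216 = 0.607497.
Q̄ = (S₀/π) × [bracket] = (1361/π) × 0.607497 = 263.2 W/m².

Q̄ ≈ 263 W/m²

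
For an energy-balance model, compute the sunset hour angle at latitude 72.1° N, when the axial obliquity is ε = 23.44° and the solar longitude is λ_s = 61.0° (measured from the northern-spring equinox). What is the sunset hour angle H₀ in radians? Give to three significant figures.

Solar declination: sin δ = sin ε · sin λ_s = sin 23.44° × sin 61.0° = 0.34791, so δ = +20.360°.
Sunrise equation: cos H₀ = −tan φ · tan δ = -1.1489 ≤ −1, so the Sun never sets (polar day) and H₀ = π.

H₀ = 3.14 rad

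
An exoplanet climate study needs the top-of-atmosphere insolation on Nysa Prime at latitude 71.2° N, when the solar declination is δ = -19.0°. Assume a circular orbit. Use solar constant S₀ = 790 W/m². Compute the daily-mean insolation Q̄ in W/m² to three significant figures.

Q̄ ≈ 0.00 W/m²

cos H₀ = −tan(+71.2°) tan(-19.000°) = 1.0115 ≥ 1 ⇒ polar night, H₀ = 0 and Q̄ = 0.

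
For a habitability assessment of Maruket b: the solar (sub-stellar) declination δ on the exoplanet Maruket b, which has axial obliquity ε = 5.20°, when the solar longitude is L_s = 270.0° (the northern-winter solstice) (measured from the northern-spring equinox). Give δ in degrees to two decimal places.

δ = -5.20°

sin δ = sin ε · sin L_s = sin 5.20° × sin 270.0° = -0.090633.
δ = arcsin(-0.090633) = -5.20°.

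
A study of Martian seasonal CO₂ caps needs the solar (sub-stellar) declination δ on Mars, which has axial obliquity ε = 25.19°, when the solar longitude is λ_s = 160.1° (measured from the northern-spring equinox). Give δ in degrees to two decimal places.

sin δ = sin ε · sin λ_s = sin 25.19° × sin 160.1° = 0.144873.
δ = arcsin(0.144873) = +8.33°.

δ = +8.33°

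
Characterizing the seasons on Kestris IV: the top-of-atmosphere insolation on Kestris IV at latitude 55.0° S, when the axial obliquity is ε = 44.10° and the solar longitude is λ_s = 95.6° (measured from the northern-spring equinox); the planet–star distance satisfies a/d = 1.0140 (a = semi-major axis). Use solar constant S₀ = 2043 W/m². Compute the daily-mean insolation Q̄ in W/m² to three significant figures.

Q̄ ≈ 0.00 W/m²

Solar declination: sin δ = sin ε · sin λ_s = sin 44.10° × sin 95.6° = 0.69259, so δ = +43.836°.
cos H₀ = −tan(-55.0°) tan(+43.836°) = 1.3712 ≥ 1 ⇒ polar night, H₀ = 0 and Q̄ = 0.
Inverse-square distance factor (a/d)² = 1.0140² = 1.028196.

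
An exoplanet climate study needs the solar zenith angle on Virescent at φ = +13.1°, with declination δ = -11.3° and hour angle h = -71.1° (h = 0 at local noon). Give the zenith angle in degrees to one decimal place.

cos θ_z = sin φ sin δ + cos φ cos δ cos h = -0.044411 + 0.309372 = 0.264961.
θ_z = arccos(0.264961) = 74.6°.

θ_z = 74.6°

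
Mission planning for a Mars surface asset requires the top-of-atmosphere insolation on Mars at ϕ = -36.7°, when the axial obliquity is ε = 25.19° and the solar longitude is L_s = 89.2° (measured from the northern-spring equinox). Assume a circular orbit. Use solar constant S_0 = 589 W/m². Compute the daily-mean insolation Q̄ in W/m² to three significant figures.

Q̄ ≈ 69.6 W/m²

Solar declination: sin δ = sin ε · sin L_s = sin 25.19° × sin 89.2° = 0.42558, so δ = +25.187°.
cos h₀ = −tan(-36.7°) tan(+25.187°) = 0.3505, h₀ = 1.2126 rad.
Bracket: h₀ sin ϕ sin δ + cos ϕ cos δ sin h₀ = 1.2126×-0.59763×0.42558 + 0.80178×0.90492×0.93655 = -0.308412 + 0.679511 = 0.371099.
Q̄ = (S_0/π) × [bracket] = (589/π) × 0.371099 = 69.58 W/m².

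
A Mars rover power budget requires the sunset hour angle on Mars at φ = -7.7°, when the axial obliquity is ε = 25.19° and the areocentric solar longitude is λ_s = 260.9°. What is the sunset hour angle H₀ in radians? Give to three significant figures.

H₀ = 1.63 rad

sin δ = sin 25.19° × sin 260.9° = -0.42026, so δ = -24.851°.
cos H₀ = −tan φ · tan δ = −tan(-7.7°) × tan(-24.851°) = -0.0626, so H₀ = 1.6335 rad = 93.59°.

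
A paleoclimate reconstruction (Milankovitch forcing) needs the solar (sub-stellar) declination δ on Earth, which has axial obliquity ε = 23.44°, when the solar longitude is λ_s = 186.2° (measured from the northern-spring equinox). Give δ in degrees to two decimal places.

δ = -2.46°

sin δ = sin ε · sin λ_s = sin 23.44° × sin 186.2° = -0.042961.
δ = arcsin(-0.042961) = -2.46°.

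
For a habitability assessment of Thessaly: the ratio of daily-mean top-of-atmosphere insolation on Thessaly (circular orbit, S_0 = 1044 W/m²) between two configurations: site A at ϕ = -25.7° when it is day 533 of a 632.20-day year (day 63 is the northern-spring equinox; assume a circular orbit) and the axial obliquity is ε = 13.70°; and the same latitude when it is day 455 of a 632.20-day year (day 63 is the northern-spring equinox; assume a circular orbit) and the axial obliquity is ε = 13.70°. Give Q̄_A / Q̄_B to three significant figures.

— Configuration A (ϕ=-25.7°):
Solar longitude: L_s = 360° × (533 − 63)/632.20 = 267.637°.
sin δ = sin 13.70° × sin 267.637° = -0.23664, so δ = -13.688°.
cos h₀ = −tan(-25.7°) tan(-13.688°) = -0.1172, h₀ = 1.6883 rad.
Bracket: h₀ sin ϕ sin δ + cos ϕ cos δ sin h₀ = 1.6883×-0.43366×-0.23664 + 0.90108×0.97160×0.99311 = 0.173256 + 0.869457 = 1.042713.
Q̄ = (S_0/π) × [bracket] = (1044/π) × 1.042713 = 346.51 W/m².
— Configuration B (ϕ=-25.7°):
Solar longitude: L_s = 360° × (455 − 63)/632.20 = 223.220°.
sin δ = sin 13.70° × sin 223.220° = -0.16219, so δ = -9.334°.
cos h₀ = −tan(-25.7°) tan(-9.334°) = -0.0791, h₀ = 1.6500 rad.
Bracket: h₀ sin ϕ sin δ + cos ϕ cos δ sin h₀ = 1.6500×-0.43366×-0.16219 + 0.90108×0.98676×0.99687 = 0.116053 + 0.886367 = 1.002420.
Q̄ = (S_0/π) × [bracket] = (1044/π) × 1.002420 = 333.12 W/m².
Ratio Q̄_A / Q̄_B = 346.51 / 333.12 = 1.040.

Q̄_A / Q̄_B ≈ 1.04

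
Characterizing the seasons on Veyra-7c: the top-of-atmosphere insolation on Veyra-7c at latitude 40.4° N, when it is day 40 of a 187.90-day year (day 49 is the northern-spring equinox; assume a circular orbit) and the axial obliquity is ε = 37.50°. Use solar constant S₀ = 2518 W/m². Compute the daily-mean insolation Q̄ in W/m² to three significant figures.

Q̄ ≈ 460 W/m²

Solar longitude: λ_s = 360° × (40 − 49)/187.90 = -17.243°, i.e. -17.243° + 360° = 342.757°.
sin δ = sin 37.50° × sin 342.757° = -0.18045, so δ = -10.396°.
cos H₀ = −tan(+40.4°) tan(-10.396°) = 0.1561, H₀ = 1.4140 rad.
Bracket: H₀ sin φ sin δ + cos φ cos δ sin H₀ = 1.4140×0.64812×-0.18045 + 0.76154×0.98358×0.98773 = -0.165372 + 0.739845 = 0.574473.
Q̄ = (S₀/π) × [bracket] = (2518/π) × 0.574473 = 460.4 W/m².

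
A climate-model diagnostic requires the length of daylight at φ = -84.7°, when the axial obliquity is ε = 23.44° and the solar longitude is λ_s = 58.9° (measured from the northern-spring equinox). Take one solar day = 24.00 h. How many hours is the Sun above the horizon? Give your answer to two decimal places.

0.00 h

Solar declination: sin δ = sin ε · sin λ_s = sin 23.44° × sin 58.9° = 0.34061, so δ = +19.914°.
cos H₀ = −tan φ · tan δ = 3.9052 ≥ 1, so the Sun never rises (polar night) and H₀ = 0.
Daylight = 2H₀/(2π) × 24.00 h = (0.0000/π) × 24.00 = 0.00 h.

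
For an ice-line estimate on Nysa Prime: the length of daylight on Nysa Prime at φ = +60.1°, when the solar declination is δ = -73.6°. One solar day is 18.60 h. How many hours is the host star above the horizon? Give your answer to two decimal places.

cos H₀ = −tan φ · tan δ = 5.9088 ≥ 1, so the host star never rises (polar night) and H₀ = 0.
Daylight = 2H₀/(2π) × 18.60 h = (0.0000/π) × 18.60 = 0.00 h.

0.00 h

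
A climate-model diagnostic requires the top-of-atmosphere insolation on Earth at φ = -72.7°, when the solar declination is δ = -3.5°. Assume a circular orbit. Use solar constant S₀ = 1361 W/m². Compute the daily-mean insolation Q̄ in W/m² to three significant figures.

cos H₀ = −tan(-72.7°) tan(-3.500°) = -0.1964, H₀ = 1.7685 rad.
Bracket: H₀ sin φ sin δ + cos φ cos δ sin H₀ = 1.7685×-0.95476×-0.06105 + 0.29737×0.99813×0.98053 = 0.103083 + 0.291035 = 0.394118.
Q̄ = (S₀/π) × [bracket] = (1361/π) × 0.394118 = 170.7 W/m².

Q̄ ≈ 171 W/m²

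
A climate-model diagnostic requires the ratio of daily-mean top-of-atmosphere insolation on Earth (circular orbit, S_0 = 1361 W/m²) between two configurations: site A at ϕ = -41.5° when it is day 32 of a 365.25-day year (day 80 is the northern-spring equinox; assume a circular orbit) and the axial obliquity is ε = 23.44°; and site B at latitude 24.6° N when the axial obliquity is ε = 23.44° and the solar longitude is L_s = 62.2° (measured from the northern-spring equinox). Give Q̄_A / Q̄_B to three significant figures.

— Configuration A (ϕ=-41.5°):
Solar longitude: L_s = 360° × (32 − 80)/365.25 = -47.310°, i.e. -47.310° + 360° = 312.690°.
sin δ = sin 23.44° × sin 312.690° = -0.29239, so δ = -17.001°.
cos h₀ = −tan(-41.5°) tan(-17.001°) = -0.2705, h₀ = 1.8447 rad.
Bracket: h₀ sin ϕ sin δ + cos ϕ cos δ sin h₀ = 1.8447×-0.66262×-0.29239 + 0.74896×0.95630×0.96272 = 0.357399 + 0.689529 = 1.046928.
Q̄ = (S_0/π) × [bracket] = (1361/π) × 1.046928 = 453.55 W/m².
— Configuration B (ϕ=+24.6°):
Solar declination: sin δ = sin ε · sin L_s = sin 23.44° × sin 62.2° = 0.35188, so δ = +20.602°.
cos h₀ = −tan(+24.6°) tan(+20.602°) = -0.1721, h₀ = 1.7438 rad.
Bracket: h₀ sin ϕ sin δ + cos ϕ cos δ sin h₀ = 1.7438×0.41628×0.35188 + 0.90924×0.93605×0.98508 = 0.255433 + 0.838396 = 1.093829.
Q̄ = (S_0/π) × [bracket] = (1361/π) × 1.093829 = 473.87 W/m².
Ratio Q̄_A / Q̄_B = 453.55 / 473.87 = 0.9571.

Q̄_A / Q̄_B ≈ 0.957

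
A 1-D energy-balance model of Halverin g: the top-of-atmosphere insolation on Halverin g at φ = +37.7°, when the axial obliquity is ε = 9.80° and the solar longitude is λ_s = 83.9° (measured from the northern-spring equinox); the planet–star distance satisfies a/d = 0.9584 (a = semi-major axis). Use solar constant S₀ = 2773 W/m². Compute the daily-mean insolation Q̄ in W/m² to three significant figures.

Solar declination: sin δ = sin ε · sin λ_s = sin 9.80° × sin 83.9° = 0.16925, so δ = +9.744°.
cos H₀ = −tan(+37.7°) tan(+9.744°) = -0.1327, H₀ = 1.7039 rad.
Bracket: H₀ sin φ sin δ + cos φ cos δ sin H₀ = 1.7039×0.61153×0.16925 + 0.79122×0.98557×0.99115 = 0.176356 + 0.772901 = 0.949257.
Inverse-square distance factor (a/d)² = 0.9584² = 0.918531.
Q̄ = (S₀/π) × 0.918531 × [bracket] = (2773/π) × 0.918531 × 0.949257 = 769.6 W/m².

Q̄ ≈ 770 W/m²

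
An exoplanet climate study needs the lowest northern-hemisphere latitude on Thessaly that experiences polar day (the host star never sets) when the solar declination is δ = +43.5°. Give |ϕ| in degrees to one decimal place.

|ϕ| = 46.5°

Polar day requires cos h₀ = −tan ϕ tan δ ≤ −1, i.e. tan ϕ tan δ ≥ 1.
The boundary is |tan ϕ| · |tan δ| = 1, so |ϕ| = 90° − |δ| = 90° − 43.5° = 46.5° in the northern hemisphere.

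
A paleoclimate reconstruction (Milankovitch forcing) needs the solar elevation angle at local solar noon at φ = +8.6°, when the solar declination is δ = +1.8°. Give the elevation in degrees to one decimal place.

83.2°

At local noon the hour angle is zero, so the zenith angle equals |φ − δ| = |+8.6° − (+1.800°)| = 6.800°.
Elevation = 90° − 6.800° = 83.2°.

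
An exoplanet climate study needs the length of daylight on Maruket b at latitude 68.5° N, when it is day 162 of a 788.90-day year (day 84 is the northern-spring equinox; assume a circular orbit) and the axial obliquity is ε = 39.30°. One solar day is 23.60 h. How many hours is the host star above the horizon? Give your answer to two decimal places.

Solar longitude: λ_s = 360° × (162 − 84)/788.90 = 35.594°.
sin δ = sin 39.30° × sin 35.594° = 0.36865, so δ = +21.632°.
Sunrise equation: cos H₀ = −tan φ · tan δ = -1.0068 ≤ −1, so the host star never sets (polar day) and H₀ = π.
Daylight = 2H₀/(2π) × 23.60 h = (3.1416/π) × 23.60 = 23.60 h.

23.60 h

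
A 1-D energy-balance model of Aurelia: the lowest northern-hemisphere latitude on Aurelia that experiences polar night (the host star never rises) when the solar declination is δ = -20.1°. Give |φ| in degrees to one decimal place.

|φ| = 69.9°

Polar night requires cos H₀ = −tan φ tan δ ≥ 1, i.e. tan φ tan δ ≤ −1.
The boundary is |tan φ| · |tan δ| = 1, so |φ| = 90° − |δ| = 90° − 20.1° = 69.9° in the northern hemisphere.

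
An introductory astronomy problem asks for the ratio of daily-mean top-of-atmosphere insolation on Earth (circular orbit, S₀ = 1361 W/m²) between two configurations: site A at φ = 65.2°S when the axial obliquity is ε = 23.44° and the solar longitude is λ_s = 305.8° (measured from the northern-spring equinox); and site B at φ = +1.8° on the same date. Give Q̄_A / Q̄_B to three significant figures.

Q̄_A / Q̄_B ≈ 1.04

— Configuration A (φ=-65.2°):
Solar declination: sin δ = sin ε · sin λ_s = sin 23.44° × sin 305.8° = -0.32263, so δ = -18.822°.
cos H₀ = −tan(-65.2°) tan(-18.822°) = -0.7377, H₀ = 2.4004 rad.
Bracket: H₀ sin φ sin δ + cos φ cos δ sin H₀ = 2.4004×-0.90778×-0.32263 + 0.41945×0.94652×0.67514 = 0.703022 + 0.268043 = 0.971065.
Q̄ = (S₀/π) × [bracket] = (1361/π) × 0.971065 = 420.68 W/m².
— Configuration B (φ=+1.8°):
cos H₀ = −tan(+1.8°) tan(-18.822°) = 0.0107, H₀ = 1.5601 rad.
Bracket: H₀ sin φ sin δ + cos φ cos δ sin H₀ = 1.5601×0.03141×-0.32263 + 0.99951×0.94652×0.99994 = -0.015810 + 0.945999 = 0.930189.
Q̄ = (S₀/π) × [bracket] = (1361/π) × 0.930189 = 402.98 W/m².
Ratio Q̄_A / Q̄_B = 420.68 / 402.98 = 1.044.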